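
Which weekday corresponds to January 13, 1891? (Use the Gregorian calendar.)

Tuesday

Doomsday rule: the anchor day for the 1800s is Friday. For year 91: 91÷12 = 7 r 7, and 7÷4 = 1, so 7+7+1 = 15.
Friday + 15 ≡ Saturday — that's 1891's doomsday.
In January the doomsday date is Jan 3 (1891 is not a leap year).
Jan 13 is 10 days after Jan 3; 10 mod 7 = 3, so Saturday + 3 = Tuesday.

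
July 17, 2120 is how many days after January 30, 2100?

7473

Jan 30, 2100 → Jan 30, 2101: 365 days.
Jan 30, 2101 → Jan 30, 2102: 365 days.
Jan 30, 2102 → Jan 30, 2103: 365 days.
Jan 30, 2103 → Jan 30, 2104: 365 days.
Jan 30, 2104 → Jan 30, 2105: 366 days (Feb 29, 2104 is in that span).
Jan 30, 2105 → Jan 30, 2106: 365 days.
Jan 30, 2106 → Jan 30, 2107: 365 days.
Jan 30, 2107 → Jan 30, 2108: 365 days.
Jan 30, 2108 → Jan 30, 2109: 366 days (Feb 29, 2108 is in that span).
Jan 30, 2109 → Jan 30, 2110: 365 days.
Jan 30, 2110 → Jan 30, 2111: 365 days.
Jan 30, 2111 → Jan 30, 2112: 365 days.
Jan 30, 2112 → Jan 30, 2113: 366 days (Feb 29, 2112 is in that span).
Jan 30, 2113 → Jan 30, 2114: 365 days.
Jan 30, 2114 → Jan 30, 2115: 365 days.
Jan 30, 2115 → Jan 30, 2116: 365 days.
Jan 30, 2116 → Jan 30, 2117: 366 days (Feb 29, 2116 is in that span).
Jan 30, 2117 → Jan 30, 2118: 365 days.
Jan 30, 2118 → Jan 30, 2119: 365 days.
Jan 30, 2119 → Jan 30, 2120: 365 days.
Jan 30, 2120 → Feb 29, 2120: 30 days (January has 31).
Feb 29, 2120 → Mar 29, 2120: 29 days (February has 29).
Mar 29, 2120 → Apr 29, 2120: 31 days (March has 31).
Apr 29, 2120 → May 29, 2120: 30 days (April has 30).
May 29, 2120 → Jun 29, 2120: 31 days (May has 31).
Jun 29, 2120 → Jul 17, 2120: 18 days.
Total: 7473 days.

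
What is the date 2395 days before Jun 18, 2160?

−366 (one year; includes Feb 29, 2160) → Jun 18, 2159 (2029 left).
−365 (one year) → Jun 18, 2158 (1664 left).
−365 (one year) → Jun 18, 2157 (1299 left).
−365 (one year) → Jun 18, 2156 (934 left).
−366 (one year; includes Feb 29, 2156) → Jun 18, 2155 (568 left).
−365 (one year) → Jun 18, 2154 (203 left).
−18 → May 31, 2154 (end of May, 31 days; 185 left).
−31 → Apr 30, 2154 (end of Apr, 30 days; 154 left).
−30 → Mar 31, 2154 (end of Mar, 31 days; 124 left).
−31 → Feb 28, 2154 (end of Feb, 28 days; 93 left).
−28 → Jan 31, 2154 (end of Jan, 31 days; 65 left).
−31 → Dec 31, 2153 (end of Dec, 31 days; 34 left).
−31 → Nov 30, 2153 (end of Nov, 30 days; 3 left).
−3 → Nov 27, 2153.

November 27, 2153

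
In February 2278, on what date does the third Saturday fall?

February 1, 2278 is a Friday.
The first Saturday is therefore February 2 (1 days later).
The third Saturday is 2 + 2×7 = February 16.

February 16, 2278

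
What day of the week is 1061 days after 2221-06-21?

First find the weekday of Jun 21, 2221. Doomsday rule: the anchor day for the 2200s is Friday. For year 21: 21÷12 = 1 r 9, and 9÷4 = 2, so 1+9+2 = 12.
Friday + 12 ≡ Wednesday — that's 2221's doomsday.
In June the doomsday date is Jun 6.
Jun 21 is 15 days after Jun 6; 15 mod 7 = 1, so Wednesday + 1 = Thursday.
1061 mod 7 = 4, so 1061 days after a Thursday is Thursday + 4 = Monday.

Monday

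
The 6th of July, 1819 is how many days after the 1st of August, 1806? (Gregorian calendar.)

4722

Aug 1, 1806 → Aug 1, 1807: 365 days.
Aug 1, 1807 → Aug 1, 1808: 366 days (Feb 29, 1808 is in that span).
Aug 1, 1808 → Aug 1, 1809: 365 days.
Aug 1, 1809 → Aug 1, 1810: 365 days.
Aug 1, 1810 → Aug 1, 1811: 365 days.
Aug 1, 1811 → Aug 1, 1812: 366 days (Feb 29, 1812 is in that span).
Aug 1, 1812 → Aug 1, 1813: 365 days.
Aug 1, 1813 → Aug 1, 1814: 365 days.
Aug 1, 1814 → Aug 1, 1815: 365 days.
Aug 1, 1815 → Aug 1, 1816: 366 days (Feb 29, 1816 is in that span).
Aug 1, 1816 → Aug 1, 1817: 365 days.
Aug 1, 1817 → Aug 1, 1818: 365 days.
Aug 1, 1818 → Sep 1, 1818: 31 days (August has 31).
Sep 1, 1818 → Oct 1, 1818: 30 days (September has 30).
Oct 1, 1818 → Nov 1, 1818: 31 days (October has 31).
Nov 1, 1818 → Dec 1, 1818: 30 days (November has 30).
Dec 1, 1818 → Jan 1, 1819: 31 days (December has 31).
Jan 1, 1819 → Feb 1, 1819: 31 days (January has 31).
Feb 1, 1819 → Mar 1, 1819: 28 days (February has 28).
Mar 1, 1819 → Apr 1, 1819: 31 days (March has 31).
Apr 1, 1819 → May 1, 1819: 30 days (April has 30).
May 1, 1819 → Jun 1, 1819: 31 days (May has 31).
Jun 1, 1819 → Jul 1, 1819: 30 days (June has 30).
Jul 1, 1819 → Jul 6, 1819: 5 days.
Total: 4722 days.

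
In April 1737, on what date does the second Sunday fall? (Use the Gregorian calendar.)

April 1, 1737 is a Monday.
The first Sunday is therefore April 7 (6 days later).
The second Sunday is 7 + 1×7 = April 14.

April 14, 1737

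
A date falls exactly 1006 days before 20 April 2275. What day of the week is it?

Thursday

Apr 20, 2275 is a Tuesday.
1006 mod 7 = 5, so 1006 days before a Tuesday is Tuesday − 5 = Thursday.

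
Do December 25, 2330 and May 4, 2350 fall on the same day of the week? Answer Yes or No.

From Dec 25, 2330 to May 4, 2350 is 7070 days.
7070 mod 7 = 0, so they are the same weekday.
(Dec 25, 2330 is a Thursday; May 4, 2350 is a Thursday.)

Yes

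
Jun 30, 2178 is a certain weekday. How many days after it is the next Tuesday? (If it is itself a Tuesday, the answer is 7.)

7

Jun 30, 2178 is a Tuesday.
From Tuesday to the next Tuesday is 7 days.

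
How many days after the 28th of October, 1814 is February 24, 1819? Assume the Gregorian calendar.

1580

Oct 28, 1814 → Oct 28, 1815: 365 days.
Oct 28, 1815 → Oct 28, 1816: 366 days (Feb 29, 1816 is in that span).
Oct 28, 1816 → Oct 28, 1817: 365 days.
Oct 28, 1817 → Oct 28, 1818: 365 days.
Oct 28, 1818 → Nov 28, 1818: 31 days (October has 31).
Nov 28, 1818 → Dec 28, 1818: 30 days (November has 30).
Dec 28, 1818 → Jan 28, 1819: 31 days (December has 31).
Jan 28, 1819 → Feb 24, 1819: 27 days.
Total: 1580 days.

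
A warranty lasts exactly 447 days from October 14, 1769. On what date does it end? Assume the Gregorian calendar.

January 4, 1771

+365 (one year) → Oct 14, 1770 (82 left).
Oct has 31 days: +18 → Nov 1, 1770 (64 left).
Nov has 30 days: +30 → Dec 1, 1770 (34 left).
Dec has 31 days: +31 → Jan 1, 1771 (3 left).
+3 → Jan 4, 1771.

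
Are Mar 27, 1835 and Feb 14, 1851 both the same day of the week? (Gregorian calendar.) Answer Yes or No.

Yes

From Mar 27, 1835 to Feb 14, 1851 is 5803 days.
5803 mod 7 = 0, so they are the same weekday.
(Mar 27, 1835 is a Friday; Feb 14, 1851 is a Friday.)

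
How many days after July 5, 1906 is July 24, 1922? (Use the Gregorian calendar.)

Jul 5, 1906 → Jul 5, 1907: 365 days.
Jul 5, 1907 → Jul 5, 1908: 366 days (Feb 29, 1908 is in that span).
Jul 5, 1908 → Jul 5, 1909: 365 days.
Jul 5, 1909 → Jul 5, 1910: 365 days.
Jul 5, 1910 → Jul 5, 1911: 365 days.
Jul 5, 1911 → Jul 5, 1912: 366 days (Feb 29, 1912 is in that span).
Jul 5, 1912 → Jul 5, 1913: 365 days.
Jul 5, 1913 → Jul 5, 1914: 365 days.
Jul 5, 1914 → Jul 5, 1915: 365 days.
Jul 5, 1915 → Jul 5, 1916: 366 days (Feb 29, 1916 is in that span).
Jul 5, 1916 → Jul 5, 1917: 365 days.
Jul 5, 1917 → Jul 5, 1918: 365 days.
Jul 5, 1918 → Jul 5, 1919: 365 days.
Jul 5, 1919 → Jul 5, 1920: 366 days (Feb 29, 1920 is in that span).
Jul 5, 1920 → Jul 5, 1921: 365 days.
Jul 5, 1921 → Aug 5, 1921: 31 days (July has 31).
Aug 5, 1921 → Sep 5, 1921: 31 days (August has 31).
Sep 5, 1921 → Oct 5, 1921: 30 days (September has 30).
Oct 5, 1921 → Nov 5, 1921: 31 days (October has 31).
Nov 5, 1921 → Dec 5, 1921: 30 days (November has 30).
Dec 5, 1921 → Jan 5, 1922: 31 days (December has 31).
Jan 5, 1922 → Feb 5, 1922: 31 days (January has 31).
Feb 5, 1922 → Mar 5, 1922: 28 days (February has 28).
Mar 5, 1922 → Apr 5, 1922: 31 days (March has 31).
Apr 5, 1922 → May 5, 1922: 30 days (April has 30).
May 5, 1922 → Jun 5, 1922: 31 days (May has 31).
Jun 5, 1922 → Jul 5, 1922: 30 days (June has 30).
Jul 5, 1922 → Jul 24, 1922: 19 days.
Total: 5863 days.

5863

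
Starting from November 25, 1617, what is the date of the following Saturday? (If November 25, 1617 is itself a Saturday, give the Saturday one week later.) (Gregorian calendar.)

December 2, 1617

Nov 25, 1617 is a Saturday.
From Saturday to the next Saturday is 7 days.
Nov 25, 1617 + 7 = Dec 2, 1617.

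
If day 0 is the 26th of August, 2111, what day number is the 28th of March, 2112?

Aug 26, 2111 → Sep 26, 2111: 31 days (August has 31).
Sep 26, 2111 → Oct 26, 2111: 30 days (September has 30).
Oct 26, 2111 → Nov 26, 2111: 31 days (October has 31).
Nov 26, 2111 → Dec 26, 2111: 30 days (November has 30).
Dec 26, 2111 → Jan 26, 2112: 31 days (December has 31).
Jan 26, 2112 → Feb 26, 2112: 31 days (January has 31).
Feb 26, 2112 → Mar 26, 2112: 29 days (February has 29).
Mar 26, 2112 → Mar 28, 2112: 2 days.
Total: 215 days.

215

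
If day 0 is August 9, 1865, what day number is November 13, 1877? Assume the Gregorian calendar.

Aug 9, 1865 → Aug 9, 1866: 365 days.
Aug 9, 1866 → Aug 9, 1867: 365 days.
Aug 9, 1867 → Aug 9, 1868: 366 days (Feb 29, 1868 is in that span).
Aug 9, 1868 → Aug 9, 1869: 365 days.
Aug 9, 1869 → Aug 9, 1870: 365 days.
Aug 9, 1870 → Aug 9, 1871: 365 days.
Aug 9, 1871 → Aug 9, 1872: 366 days (Feb 29, 1872 is in that span).
Aug 9, 1872 → Aug 9, 1873: 365 days.
Aug 9, 1873 → Aug 9, 1874: 365 days.
Aug 9, 1874 → Aug 9, 1875: 365 days.
Aug 9, 1875 → Aug 9, 1876: 366 days (Feb 29, 1876 is in that span).
Aug 9, 1876 → Aug 9, 1877: 365 days.
Aug 9, 1877 → Sep 9, 1877: 31 days (August has 31).
Sep 9, 1877 → Oct 9, 1877: 30 days (September has 30).
Oct 9, 1877 → Nov 9, 1877: 31 days (October has 31).
Nov 9, 1877 → Nov 13, 1877: 4 days.
Total: 4479 days.

4479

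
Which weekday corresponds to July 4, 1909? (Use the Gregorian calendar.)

Sunday

Doomsday rule: the anchor day for the 1900s is Wednesday. For year 09: 9÷12 = 0 r 9, and 9÷4 = 2, so 0+9+2 = 11.
Wednesday + 11 ≡ Sunday — that's 1909's doomsday.
In July the doomsday date is Jul 11.
Jul 4 is 7 days before Jul 11; 7 mod 7 = 0, so Sunday − 0 = Sunday.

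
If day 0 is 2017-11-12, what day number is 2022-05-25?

1655

Nov 12, 2017 → Nov 12, 2018: 365 days.
Nov 12, 2018 → Nov 12, 2019: 365 days.
Nov 12, 2019 → Nov 12, 2020: 366 days (Feb 29, 2020 is in that span).
Nov 12, 2020 → Nov 12, 2021: 365 days.
Nov 12, 2021 → Dec 12, 2021: 30 days (November has 30).
Dec 12, 2021 → Jan 12, 2022: 31 days (December has 31).
Jan 12, 2022 → Feb 12, 2022: 31 days (January has 31).
Feb 12, 2022 → Mar 12, 2022: 28 days (February has 28).
Mar 12, 2022 → Apr 12, 2022: 31 days (March has 31).
Apr 12, 2022 → May 12, 2022: 30 days (April has 30).
May 12, 2022 → May 25, 2022: 13 days.
Total: 1655 days.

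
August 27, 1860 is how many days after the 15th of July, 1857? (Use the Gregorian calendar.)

Jul 15, 1857 → Jul 15, 1858: 365 days.
Jul 15, 1858 → Jul 15, 1859: 365 days.
Jul 15, 1859 → Jul 15, 1860: 366 days (Feb 29, 1860 is in that span).
Jul 15, 1860 → Aug 15, 1860: 31 days (July has 31).
Aug 15, 1860 → Aug 27, 1860: 12 days.
Total: 1139 days.

1139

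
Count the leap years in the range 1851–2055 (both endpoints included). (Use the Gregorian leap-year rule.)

Multiples of 4 in [1851,2055]: 51.
Of those, multiples of 100: 2 (not leap unless ÷400).
Multiples of 400: 1.
Leap years = 51 − 2 + 1 = 50.

50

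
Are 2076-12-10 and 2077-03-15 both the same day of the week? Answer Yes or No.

No

From Dec 10, 2076 to Mar 15, 2077 is 95 days.
95 mod 7 = 4, so they are different weekdays.
(Dec 10, 2076 is a Thursday; Mar 15, 2077 is a Monday.)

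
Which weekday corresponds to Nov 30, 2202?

Doomsday rule: the anchor day for the 2200s is Friday. For year 02: 2÷12 = 0 r 2, and 2÷4 = 0, so 0+2+0 = 2.
Friday + 2 ≡ Sunday — that's 2202's doomsday.
In November the doomsday date is Nov 7.
Nov 30 is 23 days after Nov 7; 23 mod 7 = 2, so Sunday + 2 = Tuesday.

Tuesday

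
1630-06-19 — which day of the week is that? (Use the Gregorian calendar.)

Doomsday rule: the anchor day for the 1600s is Tuesday. For year 30: 30÷12 = 2 r 6, and 6÷4 = 1, so 2+6+1 = 9.
Tuesday + 9 ≡ Thursday — that's 1630's doomsday.
In June the doomsday date is Jun 6.
Jun 19 is 13 days after Jun 6; 13 mod 7 = 6, so Thursday + 6 = Wednesday.

Wednesday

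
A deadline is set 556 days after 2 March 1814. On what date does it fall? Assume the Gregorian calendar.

+365 (one year) → Mar 2, 1815 (191 left).
Mar has 31 days: +30 → Apr 1, 1815 (161 left).
Apr has 30 days: +30 → May 1, 1815 (131 left).
May has 31 days: +31 → Jun 1, 1815 (100 left).
Jun has 30 days: +30 → Jul 1, 1815 (70 left).
Jul has 31 days: +31 → Aug 1, 1815 (39 left).
Aug has 31 days: +31 → Sep 1, 1815 (8 left).
+8 → Sep 9, 1815.

September 9, 1815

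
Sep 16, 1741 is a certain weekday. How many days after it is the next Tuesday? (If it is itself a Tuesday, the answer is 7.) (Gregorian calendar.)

3

Sep 16, 1741 is a Saturday.
From Saturday to the next Tuesday is 3 days.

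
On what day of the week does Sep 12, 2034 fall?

Tuesday

January 1, 2034 is a Sunday.
Jan 1, 2034 → Feb 1, 2034: 31 days (January has 31).
Feb 1, 2034 → Mar 1, 2034: 28 days (February has 28).
Mar 1, 2034 → Apr 1, 2034: 31 days (March has 31).
Apr 1, 2034 → May 1, 2034: 30 days (April has 30).
May 1, 2034 → Jun 1, 2034: 31 days (May has 31).
Jun 1, 2034 → Jul 1, 2034: 30 days (June has 30).
Jul 1, 2034 → Aug 1, 2034: 31 days (July has 31).
Aug 1, 2034 → Sep 1, 2034: 31 days (August has 31).
Sep 1, 2034 → Sep 12, 2034: 11 days.
Total: 254 days.
254 mod 7 = 2, so Sunday + 2 = Tuesday.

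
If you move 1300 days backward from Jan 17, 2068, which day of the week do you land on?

Thursday

Jan 17, 2068 is a Tuesday.
1300 mod 7 = 5, so 1300 days before a Tuesday is Tuesday − 5 = Thursday.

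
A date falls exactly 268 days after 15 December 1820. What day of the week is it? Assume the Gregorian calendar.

Dec 15, 1820 is a Friday.
268 mod 7 = 2, so 268 days after a Friday is Friday + 2 = Sunday.

Sunday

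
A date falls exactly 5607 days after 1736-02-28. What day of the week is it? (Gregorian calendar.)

Tuesday

Feb 28, 1736 is a Tuesday.
5607 mod 7 = 0, so 5607 days after a Tuesday is Tuesday + 0 = Tuesday.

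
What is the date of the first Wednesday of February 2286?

February 3, 2286

February 1, 2286 is a Monday.
The first Wednesday is therefore February 3 (2 days later).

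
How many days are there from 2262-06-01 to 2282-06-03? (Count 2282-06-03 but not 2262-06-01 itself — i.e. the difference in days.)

7307

Jun 1, 2262 → Jun 1, 2263: 365 days.
Jun 1, 2263 → Jun 1, 2264: 366 days (Feb 29, 2264 is in that span).
Jun 1, 2264 → Jun 1, 2265: 365 days.
Jun 1, 2265 → Jun 1, 2266: 365 days.
Jun 1, 2266 → Jun 1, 2267: 365 days.
Jun 1, 2267 → Jun 1, 2268: 366 days (Feb 29, 2268 is in that span).
Jun 1, 2268 → Jun 1, 2269: 365 days.
Jun 1, 2269 → Jun 1, 2270: 365 days.
Jun 1, 2270 → Jun 1, 2271: 365 days.
Jun 1, 2271 → Jun 1, 2272: 366 days (Feb 29, 2272 is in that span).
Jun 1, 2272 → Jun 1, 2273: 365 days.
Jun 1, 2273 → Jun 1, 2274: 365 days.
Jun 1, 2274 → Jun 1, 2275: 365 days.
Jun 1, 2275 → Jun 1, 2276: 366 days (Feb 29, 2276 is in that span).
Jun 1, 2276 → Jun 1, 2277: 365 days.
Jun 1, 2277 → Jun 1, 2278: 365 days.
Jun 1, 2278 → Jun 1, 2279: 365 days.
Jun 1, 2279 → Jun 1, 2280: 366 days (Feb 29, 2280 is in that span).
Jun 1, 2280 → Jun 1, 2281: 365 days.
Jun 1, 2281 → Jul 1, 2281: 30 days (June has 30).
Jul 1, 2281 → Aug 1, 2281: 31 days (July has 31).
Aug 1, 2281 → Sep 1, 2281: 31 days (August has 31).
Sep 1, 2281 → Oct 1, 2281: 30 days (September has 30).
Oct 1, 2281 → Nov 1, 2281: 31 days (October has 31).
Nov 1, 2281 → Dec 1, 2281: 30 days (November has 30).
Dec 1, 2281 → Jan 1, 2282: 31 days (December has 31).
Jan 1, 2282 → Feb 1, 2282: 31 days (January has 31).
Feb 1, 2282 → Mar 1, 2282: 28 days (February has 28).
Mar 1, 2282 → Apr 1, 2282: 31 days (March has 31).
Apr 1, 2282 → May 1, 2282: 30 days (April has 30).
May 1, 2282 → Jun 1, 2282: 31 days (May has 31).
Jun 1, 2282 → Jun 3, 2282: 2 days.
Total: 7307 days.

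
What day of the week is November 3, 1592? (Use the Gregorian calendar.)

Tuesday

Doomsday rule: the anchor day for the 1500s is Wednesday. For year 92: 92÷12 = 7 r 8, and 8÷4 = 2, so 7+8+2 = 17.
Wednesday + 17 ≡ Saturday — that's 1592's doomsday.
In November the doomsday date is Nov 7.
Nov 3 is 4 days before Nov 7; 4 mod 7 = 4, so Saturday − 4 = Tuesday.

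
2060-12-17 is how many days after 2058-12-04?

744

Dec 4, 2058 → Dec 4, 2059: 365 days.
Dec 4, 2059 → Jan 4, 2060: 31 days (December has 31).
Jan 4, 2060 → Feb 4, 2060: 31 days (January has 31).
Feb 4, 2060 → Mar 4, 2060: 29 days (February has 29).
Mar 4, 2060 → Apr 4, 2060: 31 days (March has 31).
Apr 4, 2060 → May 4, 2060: 30 days (April has 30).
May 4, 2060 → Jun 4, 2060: 31 days (May has 31).
Jun 4, 2060 → Jul 4, 2060: 30 days (June has 30).
Jul 4, 2060 → Aug 4, 2060: 31 days (July has 31).
Aug 4, 2060 → Sep 4, 2060: 31 days (August has 31).
Sep 4, 2060 → Oct 4, 2060: 30 days (September has 30).
Oct 4, 2060 → Nov 4, 2060: 31 days (October has 31).
Nov 4, 2060 → Dec 4, 2060: 30 days (November has 30).
Dec 4, 2060 → Dec 17, 2060: 13 days.
Total: 744 days.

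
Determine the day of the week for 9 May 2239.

Doomsday rule: the anchor day for the 2200s is Friday. For year 39: 39÷12 = 3 r 3, and 3÷4 = 0, so 3+3+0 = 6.
Friday + 6 ≡ Thursday — that's 2239's doomsday.
In May the doomsday date is May 9.
May 9 is the doomsday itself: Thursday.

Thursday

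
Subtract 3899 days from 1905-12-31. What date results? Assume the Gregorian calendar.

−365 (one year) → Dec 31, 1904 (3534 left).
−366 (one year; includes Feb 29, 1904) → Dec 31, 1903 (3168 left).
−365 (one year) → Dec 31, 1902 (2803 left).
−365 (one year) → Dec 31, 1901 (2438 left).
−365 (one year) → Dec 31, 1900 (2073 left).
−365 (one year) → Dec 31, 1899 (1708 left).
−365 (one year) → Dec 31, 1898 (1343 left).
−365 (one year) → Dec 31, 1897 (978 left).
−365 (one year) → Dec 31, 1896 (613 left).
−366 (one year; includes Feb 29, 1896) → Dec 31, 1895 (247 left).
−31 → Nov 30, 1895 (end of Nov, 30 days; 216 left).
−30 → Oct 31, 1895 (end of Oct, 31 days; 186 left).
−31 → Sep 30, 1895 (end of Sep, 30 days; 155 left).
−30 → Aug 31, 1895 (end of Aug, 31 days; 125 left).
−31 → Jul 31, 1895 (end of Jul, 31 days; 94 left).
−31 → Jun 30, 1895 (end of Jun, 30 days; 63 left).
−30 → May 31, 1895 (end of May, 31 days; 33 left).
−31 → Apr 30, 1895 (end of Apr, 30 days; 2 left).
−2 → Apr 28, 1895.

April 28, 1895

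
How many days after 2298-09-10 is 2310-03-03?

Sep 10, 2298 → Sep 10, 2299: 365 days.
Sep 10, 2299 → Sep 10, 2300: 365 days.
Sep 10, 2300 → Sep 10, 2301: 365 days.
Sep 10, 2301 → Sep 10, 2302: 365 days.
Sep 10, 2302 → Sep 10, 2303: 365 days.
Sep 10, 2303 → Sep 10, 2304: 366 days (Feb 29, 2304 is in that span).
Sep 10, 2304 → Sep 10, 2305: 365 days.
Sep 10, 2305 → Sep 10, 2306: 365 days.
Sep 10, 2306 → Sep 10, 2307: 365 days.
Sep 10, 2307 → Sep 10, 2308: 366 days (Feb 29, 2308 is in that span).
Sep 10, 2308 → Sep 10, 2309: 365 days.
Sep 10, 2309 → Oct 10, 2309: 30 days (September has 30).
Oct 10, 2309 → Nov 10, 2309: 31 days (October has 31).
Nov 10, 2309 → Dec 10, 2309: 30 days (November has 30).
Dec 10, 2309 → Jan 10, 2310: 31 days (December has 31).
Jan 10, 2310 → Feb 10, 2310: 31 days (January has 31).
Feb 10, 2310 → Mar 3, 2310: 21 days.
Total: 4191 days.

4191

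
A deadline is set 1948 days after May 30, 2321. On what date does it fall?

+365 (one year) → May 30, 2322 (1583 left).
+365 (one year) → May 30, 2323 (1218 left).
+366 (one year; includes Feb 29, 2324) → May 30, 2324 (852 left).
+365 (one year) → May 30, 2325 (487 left).
+365 (one year) → May 30, 2326 (122 left).
May has 31 days: +2 → Jun 1, 2326 (120 left).
Jun has 30 days: +30 → Jul 1, 2326 (90 left).
Jul has 31 days: +31 → Aug 1, 2326 (59 left).
Aug has 31 days: +31 → Sep 1, 2326 (28 left).
+28 → Sep 29, 2326.

September 29, 2326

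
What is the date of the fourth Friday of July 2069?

July 1, 2069 is a Monday.
The first Friday is therefore July 5 (4 days later).
The fourth Friday is 5 + 3×7 = July 26.

July 26, 2069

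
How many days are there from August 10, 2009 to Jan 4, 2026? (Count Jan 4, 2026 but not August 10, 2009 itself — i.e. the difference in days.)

5991

Aug 10, 2009 → Aug 10, 2010: 365 days.
Aug 10, 2010 → Aug 10, 2011: 365 days.
Aug 10, 2011 → Aug 10, 2012: 366 days (Feb 29, 2012 is in that span).
Aug 10, 2012 → Aug 10, 2013: 365 days.
Aug 10, 2013 → Aug 10, 2014: 365 days.
Aug 10, 2014 → Aug 10, 2015: 365 days.
Aug 10, 2015 → Aug 10, 2016: 366 days (Feb 29, 2016 is in that span).
Aug 10, 2016 → Aug 10, 2017: 365 days.
Aug 10, 2017 → Aug 10, 2018: 365 days.
Aug 10, 2018 → Aug 10, 2019: 365 days.
Aug 10, 2019 → Aug 10, 2020: 366 days (Feb 29, 2020 is in that span).
Aug 10, 2020 → Aug 10, 2021: 365 days.
Aug 10, 2021 → Aug 10, 2022: 365 days.
Aug 10, 2022 → Aug 10, 2023: 365 days.
Aug 10, 2023 → Aug 10, 2024: 366 days (Feb 29, 2024 is in that span).
Aug 10, 2024 → Aug 10, 2025: 365 days.
Aug 10, 2025 → Sep 10, 2025: 31 days (August has 31).
Sep 10, 2025 → Oct 10, 2025: 30 days (September has 30).
Oct 10, 2025 → Nov 10, 2025: 31 days (October has 31).
Nov 10, 2025 → Dec 10, 2025: 30 days (November has 30).
Dec 10, 2025 → Jan 4, 2026: 25 days.
Total: 5991 days.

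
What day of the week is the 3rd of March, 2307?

Sunday

Doomsday rule: the anchor day for the 2300s is Wednesday. For year 07: 7÷12 = 0 r 7, and 7÷4 = 1, so 0+7+1 = 8.
Wednesday + 8 ≡ Thursday — that's 2307's doomsday.
In March the doomsday date is Mar 14.
Mar 3 is 11 days before Mar 14; 11 mod 7 = 4, so Thursday − 4 = Sunday.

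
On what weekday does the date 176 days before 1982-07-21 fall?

Tuesday

First find the weekday of Jul 21, 1982. Doomsday rule: the anchor day for the 1900s is Wednesday. For year 82: 82÷12 = 6 r 10, and 10÷4 = 2, so 6+10+2 = 18.
Wednesday + 18 ≡ Sunday — that's 1982's doomsday.
In July the doomsday date is Jul 11.
Jul 21 is 10 days after Jul 11; 10 mod 7 = 3, so Sunday + 3 = Wednesday.
176 mod 7 = 1, so 176 days before a Wednesday is Wednesday − 1 = Tuesday.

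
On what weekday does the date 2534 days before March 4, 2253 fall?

Friday

First find the weekday of Mar 4, 2253. Doomsday rule: the anchor day for the 2200s is Friday. For year 53: 53÷12 = 4 r 5, and 5÷4 = 1, so 4+5+1 = 10.
Friday + 10 ≡ Monday — that's 2253's doomsday.
In March the doomsday date is Mar 14.
Mar 4 is 10 days before Mar 14; 10 mod 7 = 3, so Monday − 3 = Friday.
2534 mod 7 = 0, so 2534 days before a Friday is Friday − 0 = Friday.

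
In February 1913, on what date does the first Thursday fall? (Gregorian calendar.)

February 6, 1913

February 1, 1913 is a Saturday.
The first Thursday is therefore February 6 (5 days later).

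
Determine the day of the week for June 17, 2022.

Doomsday rule: the anchor day for the 2000s is Tuesday. For year 22: 22÷12 = 1 r 10, and 10÷4 = 2, so 1+10+2 = 13.
Tuesday + 13 ≡ Monday — that's 2022's doomsday.
In June the doomsday date is Jun 6.
Jun 17 is 11 days after Jun 6; 11 mod 7 = 4, so Monday + 4 = Friday.

Friday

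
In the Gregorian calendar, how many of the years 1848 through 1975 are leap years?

Multiples of 4 in [1848,1975]: 32.
Of those, multiples of 100: 1 (not leap unless ÷400).
Multiples of 400: 0.
Leap years = 32 − 1 + 0 = 31.

31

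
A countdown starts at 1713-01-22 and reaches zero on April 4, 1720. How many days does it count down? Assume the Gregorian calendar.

Jan 22, 1713 → Jan 22, 1714: 365 days.
Jan 22, 1714 → Jan 22, 1715: 365 days.
Jan 22, 1715 → Jan 22, 1716: 365 days.
Jan 22, 1716 → Jan 22, 1717: 366 days (Feb 29, 1716 is in that span).
Jan 22, 1717 → Jan 22, 1718: 365 days.
Jan 22, 1718 → Jan 22, 1719: 365 days.
Jan 22, 1719 → Jan 22, 1720: 365 days.
Jan 22, 1720 → Feb 22, 1720: 31 days (January has 31).
Feb 22, 1720 → Mar 22, 1720: 29 days (February has 29).
Mar 22, 1720 → Apr 4, 1720: 13 days.
Total: 2629 days.

2629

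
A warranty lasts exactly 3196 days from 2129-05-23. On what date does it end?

+365 (one year) → May 23, 2130 (2831 left).
+365 (one year) → May 23, 2131 (2466 left).
+366 (one year; includes Feb 29, 2132) → May 23, 2132 (2100 left).
+365 (one year) → May 23, 2133 (1735 left).
+365 (one year) → May 23, 2134 (1370 left).
+365 (one year) → May 23, 2135 (1005 left).
+366 (one year; includes Feb 29, 2136) → May 23, 2136 (639 left).
+365 (one year) → May 23, 2137 (274 left).
May has 31 days: +9 → Jun 1, 2137 (265 left).
Jun has 30 days: +30 → Jul 1, 2137 (235 left).
Jul has 31 days: +31 → Aug 1, 2137 (204 left).
Aug has 31 days: +31 → Sep 1, 2137 (173 left).
Sep has 30 days: +30 → Oct 1, 2137 (143 left).
Oct has 31 days: +31 → Nov 1, 2137 (112 left).
Nov has 30 days: +30 → Dec 1, 2137 (82 left).
Dec has 31 days: +31 → Jan 1, 2138 (51 left).
Jan has 31 days: +31 → Feb 1, 2138 (20 left).
+20 → Feb 21, 2138.

February 21, 2138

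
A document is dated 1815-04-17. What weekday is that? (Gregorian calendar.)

Doomsday rule: the anchor day for the 1800s is Friday. For year 15: 15÷12 = 1 r 3, and 3÷4 = 0, so 1+3+0 = 4.
Friday + 4 ≡ Tuesday — that's 1815's doomsday.
In April the doomsday date is Apr 4.
Apr 17 is 13 days after Apr 4; 13 mod 7 = 6, so Tuesday + 6 = Monday.

Monday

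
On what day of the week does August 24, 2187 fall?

Doomsday rule: the anchor day for the 2100s is Sunday. For year 87: 87÷12 = 7 r 3, and 3÷4 = 0, so 7+3+0 = 10.
Sunday + 10 ≡ Wednesday — that's 2187's doomsday.
In August the doomsday date is Aug 8.
Aug 24 is 16 days after Aug 8; 16 mod 7 = 2, so Wednesday + 2 = Friday.

Friday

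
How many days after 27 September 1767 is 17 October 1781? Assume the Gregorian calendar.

5134

Sep 27, 1767 → Sep 27, 1768: 366 days (Feb 29, 1768 is in that span).
Sep 27, 1768 → Sep 27, 1769: 365 days.
Sep 27, 1769 → Sep 27, 1770: 365 days.
Sep 27, 1770 → Sep 27, 1771: 365 days.
Sep 27, 1771 → Sep 27, 1772: 366 days (Feb 29, 1772 is in that span).
Sep 27, 1772 → Sep 27, 1773: 365 days.
Sep 27, 1773 → Sep 27, 1774: 365 days.
Sep 27, 1774 → Sep 27, 1775: 365 days.
Sep 27, 1775 → Sep 27, 1776: 366 days (Feb 29, 1776 is in that span).
Sep 27, 1776 → Sep 27, 1777: 365 days.
Sep 27, 1777 → Sep 27, 1778: 365 days.
Sep 27, 1778 → Sep 27, 1779: 365 days.
Sep 27, 1779 → Sep 27, 1780: 366 days (Feb 29, 1780 is in that span).
Sep 27, 1780 → Oct 27, 1780: 30 days (September has 30).
Oct 27, 1780 → Nov 27, 1780: 31 days (October has 31).
Nov 27, 1780 → Dec 27, 1780: 30 days (November has 30).
Dec 27, 1780 → Jan 27, 1781: 31 days (December has 31).
Jan 27, 1781 → Feb 27, 1781: 31 days (January has 31).
Feb 27, 1781 → Mar 27, 1781: 28 days (February has 28).
Mar 27, 1781 → Apr 27, 1781: 31 days (March has 31).
Apr 27, 1781 → May 27, 1781: 30 days (April has 30).
May 27, 1781 → Jun 27, 1781: 31 days (May has 31).
Jun 27, 1781 → Jul 27, 1781: 30 days (June has 30).
Jul 27, 1781 → Aug 27, 1781: 31 days (July has 31).
Aug 27, 1781 → Sep 27, 1781: 31 days (August has 31).
Sep 27, 1781 → Oct 17, 1781: 20 days.
Total: 5134 days.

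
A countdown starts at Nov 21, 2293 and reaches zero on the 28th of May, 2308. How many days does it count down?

Nov 21, 2293 → Nov 21, 2294: 365 days.
Nov 21, 2294 → Nov 21, 2295: 365 days.
Nov 21, 2295 → Nov 21, 2296: 366 days (Feb 29, 2296 is in that span).
Nov 21, 2296 → Nov 21, 2297: 365 days.
Nov 21, 2297 → Nov 21, 2298: 365 days.
Nov 21, 2298 → Nov 21, 2299: 365 days.
Nov 21, 2299 → Nov 21, 2300: 365 days.
Nov 21, 2300 → Nov 21, 2301: 365 days.
Nov 21, 2301 → Nov 21, 2302: 365 days.
Nov 21, 2302 → Nov 21, 2303: 365 days.
Nov 21, 2303 → Nov 21, 2304: 366 days (Feb 29, 2304 is in that span).
Nov 21, 2304 → Nov 21, 2305: 365 days.
Nov 21, 2305 → Nov 21, 2306: 365 days.
Nov 21, 2306 → Nov 21, 2307: 365 days.
Nov 21, 2307 → Dec 21, 2307: 30 days (November has 30).
Dec 21, 2307 → Jan 21, 2308: 31 days (December has 31).
Jan 21, 2308 → Feb 21, 2308: 31 days (January has 31).
Feb 21, 2308 → Mar 21, 2308: 29 days (February has 29).
Mar 21, 2308 → Apr 21, 2308: 31 days (March has 31).
Apr 21, 2308 → May 21, 2308: 30 days (April has 30).
May 21, 2308 → May 28, 2308: 7 days.
Total: 5301 days.

5301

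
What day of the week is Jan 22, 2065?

January 1, 2065 is a Thursday.
Jan 1, 2065 → Jan 22, 2065: 21 days.
Total: 21 days.
21 mod 7 = 0, so Thursday + 0 = Thursday.

Thursday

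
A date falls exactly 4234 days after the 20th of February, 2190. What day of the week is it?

Friday

First find the weekday of Feb 20, 2190. Doomsday rule: the anchor day for the 2100s is Sunday. For year 90: 90÷12 = 7 r 6, and 6÷4 = 1, so 7+6+1 = 14.
Sunday + 14 ≡ Sunday — that's 2190's doomsday.
In February the doomsday date is Feb 28 (2190 is not a leap year).
Feb 20 is 8 days before Feb 28; 8 mod 7 = 1, so Sunday − 1 = Saturday.
4234 mod 7 = 6, so 4234 days after a Saturday is Saturday + 6 = Friday.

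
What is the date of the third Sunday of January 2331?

January 18, 2331

January 1, 2331 is a Thursday.
The first Sunday is therefore January 4 (3 days later).
The third Sunday is 4 + 2×7 = January 18.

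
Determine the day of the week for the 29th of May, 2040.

January 1, 2040 is a Sunday.
Jan 1, 2040 → Feb 1, 2040: 31 days (January has 31).
Feb 1, 2040 → Mar 1, 2040: 29 days (February has 29).
Mar 1, 2040 → Apr 1, 2040: 31 days (March has 31).
Apr 1, 2040 → May 1, 2040: 30 days (April has 30).
May 1, 2040 → May 29, 2040: 28 days.
Total: 149 days.
149 mod 7 = 2, so Sunday + 2 = Tuesday.

Tuesday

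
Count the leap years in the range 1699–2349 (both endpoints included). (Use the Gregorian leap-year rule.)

Multiples of 4 in [1699,2349]: 163.
Of those, multiples of 100: 7 (not leap unless ÷400).
Multiples of 400: 1.
Leap years = 163 − 7 + 1 = 157.

157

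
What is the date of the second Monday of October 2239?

October 14, 2239

October 1, 2239 is a Tuesday.
The first Monday is therefore October 7 (6 days later).
The second Monday is 7 + 1×7 = October 14.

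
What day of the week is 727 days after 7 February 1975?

Feb 7, 1975 is a Friday.
727 mod 7 = 6, so 727 days after a Friday is Friday + 6 = Thursday.

Thursday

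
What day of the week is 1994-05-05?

Thursday

January 1, 1994 is a Saturday.
Jan 1, 1994 → Feb 1, 1994: 31 days (January has 31).
Feb 1, 1994 → Mar 1, 1994: 28 days (February has 28).
Mar 1, 1994 → Apr 1, 1994: 31 days (March has 31).
Apr 1, 1994 → May 1, 1994: 30 days (April has 30).
May 1, 1994 → May 5, 1994: 4 days.
Total: 124 days.
124 mod 7 = 5, so Saturday + 5 = Thursday.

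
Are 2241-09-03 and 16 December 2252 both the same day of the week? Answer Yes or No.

No

From Sep 3, 2241 to Dec 16, 2252 is 4122 days.
4122 mod 7 = 6, so they are different weekdays.
(Sep 3, 2241 is a Friday; Dec 16, 2252 is a Thursday.)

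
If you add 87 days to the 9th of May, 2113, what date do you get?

August 4, 2113

May has 31 days: +23 → Jun 1, 2113 (64 left).
Jun has 30 days: +30 → Jul 1, 2113 (34 left).
Jul has 31 days: +31 → Aug 1, 2113 (3 left).
+3 → Aug 4, 2113.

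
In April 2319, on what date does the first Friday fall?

April 4, 2319

April 1, 2319 is a Tuesday.
The first Friday is therefore April 4 (3 days later).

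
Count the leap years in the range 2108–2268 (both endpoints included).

Multiples of 4 in [2108,2268]: 41.
Of those, multiples of 100: 1 (not leap unless ÷400).
Multiples of 400: 0.
Leap years = 41 − 1 + 0 = 40.

40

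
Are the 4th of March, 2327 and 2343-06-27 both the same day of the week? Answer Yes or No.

From Mar 4, 2327 to Jun 27, 2343 is 5959 days.
5959 mod 7 = 2, so they are different weekdays.
(Mar 4, 2327 is a Friday; Jun 27, 2343 is a Sunday.)

No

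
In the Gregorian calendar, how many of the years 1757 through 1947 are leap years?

45

Multiples of 4 in [1757,1947]: 47.
Of those, multiples of 100: 2 (not leap unless ÷400).
Multiples of 400: 0.
Leap years = 47 − 2 + 0 = 45.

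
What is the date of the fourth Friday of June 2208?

June 1, 2208 is a Wednesday.
The first Friday is therefore June 3 (2 days later).
The fourth Friday is 3 + 3×7 = June 24.

June 24, 2208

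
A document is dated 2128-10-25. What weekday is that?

Monday

Doomsday rule: the anchor day for the 2100s is Sunday. For year 28: 28÷12 = 2 r 4, and 4÷4 = 1, so 2+4+1 = 7.
Sunday + 7 ≡ Sunday — that's 2128's doomsday.
In October the doomsday date is Oct 10.
Oct 25 is 15 days after Oct 10; 15 mod 7 = 1, so Sunday + 1 = Monday.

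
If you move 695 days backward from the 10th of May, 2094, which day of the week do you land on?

First find the weekday of May 10, 2094. Doomsday rule: the anchor day for the 2000s is Tuesday. For year 94: 94÷12 = 7 r 10, and 10÷4 = 2, so 7+10+2 = 19.
Tuesday + 19 ≡ Sunday — that's 2094's doomsday.
In May the doomsday date is May 9.
May 10 is 1 day after May 9; 1 mod 7 = 1, so Sunday + 1 = Monday.
695 mod 7 = 2, so 695 days before a Monday is Monday − 2 = Saturday.

Saturday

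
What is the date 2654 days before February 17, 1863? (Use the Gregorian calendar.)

−365 (one year) → Feb 17, 1862 (2289 left).
−365 (one year) → Feb 17, 1861 (1924 left).
−366 (one year; includes Feb 29, 1860) → Feb 17, 1860 (1558 left).
−365 (one year) → Feb 17, 1859 (1193 left).
−365 (one year) → Feb 17, 1858 (828 left).
−365 (one year) → Feb 17, 1857 (463 left).
−366 (one year; includes Feb 29, 1856) → Feb 17, 1856 (97 left).
−17 → Jan 31, 1856 (end of Jan, 31 days; 80 left).
−31 → Dec 31, 1855 (end of Dec, 31 days; 49 left).
−31 → Nov 30, 1855 (end of Nov, 30 days; 18 left).
−18 → Nov 12, 1855.

November 12, 1855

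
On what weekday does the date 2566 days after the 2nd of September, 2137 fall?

Friday

First find the weekday of Sep 2, 2137. Doomsday rule: the anchor day for the 2100s is Sunday. For year 37: 37÷12 = 3 r 1, and 1÷4 = 0, so 3+1+0 = 4.
Sunday + 4 ≡ Thursday — that's 2137's doomsday.
In September the doomsday date is Sep 5.
Sep 2 is 3 days before Sep 5; 3 mod 7 = 3, so Thursday − 3 = Monday.
2566 mod 7 = 4, so 2566 days after a Monday is Monday + 4 = Friday.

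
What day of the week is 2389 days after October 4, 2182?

Sunday

Oct 4, 2182 is a Friday.
2389 mod 7 = 2, so 2389 days after a Friday is Friday + 2 = Sunday.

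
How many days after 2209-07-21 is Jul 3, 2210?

347

Jul 21, 2209 → Aug 21, 2209: 31 days (July has 31).
Aug 21, 2209 → Sep 21, 2209: 31 days (August has 31).
Sep 21, 2209 → Oct 21, 2209: 30 days (September has 30).
Oct 21, 2209 → Nov 21, 2209: 31 days (October has 31).
Nov 21, 2209 → Dec 21, 2209: 30 days (November has 30).
Dec 21, 2209 → Jan 21, 2210: 31 days (December has 31).
Jan 21, 2210 → Feb 21, 2210: 31 days (January has 31).
Feb 21, 2210 → Mar 21, 2210: 28 days (February has 28).
Mar 21, 2210 → Apr 21, 2210: 31 days (March has 31).
Apr 21, 2210 → May 21, 2210: 30 days (April has 30).
May 21, 2210 → Jun 21, 2210: 31 days (May has 31).
Jun 21, 2210 → Jul 3, 2210: 12 days.
Total: 347 days.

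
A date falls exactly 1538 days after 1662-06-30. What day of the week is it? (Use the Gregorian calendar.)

Wednesday

Jun 30, 1662 is a Friday.
1538 mod 7 = 5, so 1538 days after a Friday is Friday + 5 = Wednesday.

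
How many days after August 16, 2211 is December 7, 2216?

1940

Aug 16, 2211 → Aug 16, 2212: 366 days (Feb 29, 2212 is in that span).
Aug 16, 2212 → Aug 16, 2213: 365 days.
Aug 16, 2213 → Aug 16, 2214: 365 days.
Aug 16, 2214 → Aug 16, 2215: 365 days.
Aug 16, 2215 → Aug 16, 2216: 366 days (Feb 29, 2216 is in that span).
Aug 16, 2216 → Sep 16, 2216: 31 days (August has 31).
Sep 16, 2216 → Oct 16, 2216: 30 days (September has 30).
Oct 16, 2216 → Nov 16, 2216: 31 days (October has 31).
Nov 16, 2216 → Dec 7, 2216: 21 days.
Total: 1940 days.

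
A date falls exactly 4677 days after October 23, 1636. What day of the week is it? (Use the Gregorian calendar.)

Friday

Oct 23, 1636 is a Thursday.
4677 mod 7 = 1, so 4677 days after a Thursday is Thursday + 1 = Friday.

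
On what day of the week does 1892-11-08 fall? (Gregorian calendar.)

Doomsday rule: the anchor day for the 1800s is Friday. For year 92: 92÷12 = 7 r 8, and 8÷4 = 2, so 7+8+2 = 17.
Friday + 17 ≡ Monday — that's 1892's doomsday.
In November the doomsday date is Nov 7.
Nov 8 is 1 day after Nov 7; 1 mod 7 = 1, so Monday + 1 = Tuesday.

Tuesday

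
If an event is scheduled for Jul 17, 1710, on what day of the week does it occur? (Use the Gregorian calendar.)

Thursday

Doomsday rule: the anchor day for the 1700s is Sunday. For year 10: 10÷12 = 0 r 10, and 10÷4 = 2, so 0+10+2 = 12.
Sunday + 12 ≡ Friday — that's 1710's doomsday.
In July the doomsday date is Jul 11.
Jul 17 is 6 days after Jul 11; 6 mod 7 = 6, so Friday + 6 = Thursday.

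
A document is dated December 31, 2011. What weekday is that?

Doomsday rule: the anchor day for the 2000s is Tuesday. For year 11: 11÷12 = 0 r 11, and 11÷4 = 2, so 0+11+2 = 13.
Tuesday + 13 ≡ Monday — that's 2011's doomsday.
In December the doomsday date is Dec 12.
Dec 31 is 19 days after Dec 12; 19 mod 7 = 5, so Monday + 5 = Saturday.

Saturday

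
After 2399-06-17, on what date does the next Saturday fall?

June 19, 2399

Jun 17, 2399 is a Thursday.
From Thursday to the next Saturday is 2 days.
Jun 17, 2399 + 2 = Jun 19, 2399.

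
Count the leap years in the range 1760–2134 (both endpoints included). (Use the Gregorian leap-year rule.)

Multiples of 4 in [1760,2134]: 94.
Of those, multiples of 100: 4 (not leap unless ÷400).
Multiples of 400: 1.
Leap years = 94 − 4 + 1 = 91.

91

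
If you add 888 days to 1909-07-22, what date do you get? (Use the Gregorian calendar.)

December 27, 1911

+365 (one year) → Jul 22, 1910 (523 left).
+365 (one year) → Jul 22, 1911 (158 left).
Jul has 31 days: +10 → Aug 1, 1911 (148 left).
Aug has 31 days: +31 → Sep 1, 1911 (117 left).
Sep has 30 days: +30 → Oct 1, 1911 (87 left).
Oct has 31 days: +31 → Nov 1, 1911 (56 left).
Nov has 30 days: +30 → Dec 1, 1911 (26 left).
+26 → Dec 27, 1911.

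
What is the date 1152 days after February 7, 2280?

+366 (one year; includes Feb 29, 2280) → Feb 7, 2281 (786 left).
+365 (one year) → Feb 7, 2282 (421 left).
+365 (one year) → Feb 7, 2283 (56 left).
Feb has 28 days: +22 → Mar 1, 2283 (34 left).
Mar has 31 days: +31 → Apr 1, 2283 (3 left).
+3 → Apr 4, 2283.

April 4, 2283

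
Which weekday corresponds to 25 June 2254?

Sunday

Doomsday rule: the anchor day for the 2200s is Friday. For year 54: 54÷12 = 4 r 6, and 6÷4 = 1, so 4+6+1 = 11.
Friday + 11 ≡ Tuesday — that's 2254's doomsday.
In June the doomsday date is Jun 6.
Jun 25 is 19 days after Jun 6; 19 mod 7 = 5, so Tuesday + 5 = Sunday.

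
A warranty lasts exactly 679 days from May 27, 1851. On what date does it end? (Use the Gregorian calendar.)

+366 (one year; includes Feb 29, 1852) → May 27, 1852 (313 left).
May has 31 days: +5 → Jun 1, 1852 (308 left).
Jun has 30 days: +30 → Jul 1, 1852 (278 left).
Jul has 31 days: +31 → Aug 1, 1852 (247 left).
Aug has 31 days: +31 → Sep 1, 1852 (216 left).
Sep has 30 days: +30 → Oct 1, 1852 (186 left).
Oct has 31 days: +31 → Nov 1, 1852 (155 left).
Nov has 30 days: +30 → Dec 1, 1852 (125 left).
Dec has 31 days: +31 → Jan 1, 1853 (94 left).
Jan has 31 days: +31 → Feb 1, 1853 (63 left).
Feb has 28 days: +28 → Mar 1, 1853 (35 left).
Mar has 31 days: +31 → Apr 1, 1853 (4 left).
+4 → Apr 5, 1853.

April 5, 1853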